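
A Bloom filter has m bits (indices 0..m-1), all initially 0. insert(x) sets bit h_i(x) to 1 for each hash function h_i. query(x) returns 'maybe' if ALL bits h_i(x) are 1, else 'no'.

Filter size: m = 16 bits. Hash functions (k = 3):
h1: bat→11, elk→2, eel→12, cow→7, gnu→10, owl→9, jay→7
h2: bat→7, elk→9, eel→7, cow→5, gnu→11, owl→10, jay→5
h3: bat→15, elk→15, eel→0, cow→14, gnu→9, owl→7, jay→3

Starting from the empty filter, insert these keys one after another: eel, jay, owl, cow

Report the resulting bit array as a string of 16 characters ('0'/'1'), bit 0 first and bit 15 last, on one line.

Answer: 1001010101101010

Derivation:
Start: bits=0000000000000000
After insert 'eel': sets bits 0 7 12 -> bits=1000000100001000
After insert 'jay': sets bits 3 5 7 -> bits=1001010100001000
After insert 'owl': sets bits 7 9 10 -> bits=1001010101101000
After insert 'cow': sets bits 5 7 14 -> bits=1001010101101010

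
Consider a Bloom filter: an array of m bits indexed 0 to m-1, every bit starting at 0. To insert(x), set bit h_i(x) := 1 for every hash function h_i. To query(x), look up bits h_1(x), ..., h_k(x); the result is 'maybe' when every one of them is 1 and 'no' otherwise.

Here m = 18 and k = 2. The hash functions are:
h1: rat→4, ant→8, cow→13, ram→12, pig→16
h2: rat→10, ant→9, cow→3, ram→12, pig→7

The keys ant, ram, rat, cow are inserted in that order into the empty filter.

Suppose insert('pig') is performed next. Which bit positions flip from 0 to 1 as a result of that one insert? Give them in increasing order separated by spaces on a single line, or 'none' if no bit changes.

Answer: 7 16

Derivation:
Start: bits=000000000000000000
After insert 'ant': sets bits 8 9 -> bits=000000001100000000
After insert 'ram': sets bits 12 -> bits=000000001100100000
After insert 'rat': sets bits 4 10 -> bits=000010001110100000
After insert 'cow': sets bits 3 13 -> bits=000110001110110000
insert 'pig' would touch bits 7 16; currently bit7=0, bit16=0
Bits that are 0 among those (would change 0->1): 7 16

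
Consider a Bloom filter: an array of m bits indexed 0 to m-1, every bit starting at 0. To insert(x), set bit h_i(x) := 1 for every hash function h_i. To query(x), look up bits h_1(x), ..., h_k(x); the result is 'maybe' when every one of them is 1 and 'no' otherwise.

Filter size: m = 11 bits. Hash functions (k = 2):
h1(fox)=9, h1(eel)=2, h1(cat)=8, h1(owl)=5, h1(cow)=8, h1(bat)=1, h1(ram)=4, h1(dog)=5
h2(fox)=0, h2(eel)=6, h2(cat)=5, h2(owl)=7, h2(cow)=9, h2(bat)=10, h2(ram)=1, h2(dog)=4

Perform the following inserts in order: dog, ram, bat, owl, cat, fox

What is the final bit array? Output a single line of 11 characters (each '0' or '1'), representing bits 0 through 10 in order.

Start: bits=00000000000
After insert 'dog': sets bits 4 5 -> bits=00001100000
After insert 'ram': sets bits 1 4 -> bits=01001100000
After insert 'bat': sets bits 1 10 -> bits=01001100001
After insert 'owl': sets bits 5 7 -> bits=01001101001
After insert 'cat': sets bits 5 8 -> bits=01001101101
After insert 'fox': sets bits 0 9 -> bits=11001101111

Answer: 11001101111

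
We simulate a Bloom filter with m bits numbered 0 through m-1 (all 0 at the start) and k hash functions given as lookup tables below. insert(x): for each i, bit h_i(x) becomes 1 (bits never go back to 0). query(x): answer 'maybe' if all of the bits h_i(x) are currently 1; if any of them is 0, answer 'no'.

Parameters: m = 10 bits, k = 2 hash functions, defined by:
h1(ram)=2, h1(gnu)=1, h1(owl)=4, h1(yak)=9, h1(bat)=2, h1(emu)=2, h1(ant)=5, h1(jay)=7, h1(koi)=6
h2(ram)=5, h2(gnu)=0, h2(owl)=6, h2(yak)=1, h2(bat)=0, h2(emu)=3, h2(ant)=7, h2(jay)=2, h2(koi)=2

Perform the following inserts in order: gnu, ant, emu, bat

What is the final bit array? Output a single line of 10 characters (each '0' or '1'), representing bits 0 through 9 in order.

Start: bits=0000000000
After insert 'gnu': sets bits 0 1 -> bits=1100000000
After insert 'ant': sets bits 5 7 -> bits=1100010100
After insert 'emu': sets bits 2 3 -> bits=1111010100
After insert 'bat': sets bits 0 2 -> bits=1111010100

Answer: 1111010100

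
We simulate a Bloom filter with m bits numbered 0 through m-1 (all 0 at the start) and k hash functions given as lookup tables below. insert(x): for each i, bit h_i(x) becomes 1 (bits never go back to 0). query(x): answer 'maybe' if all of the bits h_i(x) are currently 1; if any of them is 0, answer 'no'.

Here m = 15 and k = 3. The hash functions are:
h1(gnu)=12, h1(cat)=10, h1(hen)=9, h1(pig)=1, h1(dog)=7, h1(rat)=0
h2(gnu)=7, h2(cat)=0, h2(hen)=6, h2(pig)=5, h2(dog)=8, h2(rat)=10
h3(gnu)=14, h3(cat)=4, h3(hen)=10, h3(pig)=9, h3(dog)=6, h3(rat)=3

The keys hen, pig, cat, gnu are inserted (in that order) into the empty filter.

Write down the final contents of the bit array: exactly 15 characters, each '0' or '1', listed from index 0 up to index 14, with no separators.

Answer: 110011110110101

Derivation:
Start: bits=000000000000000
After insert 'hen': sets bits 6 9 10 -> bits=000000100110000
After insert 'pig': sets bits 1 5 9 -> bits=010001100110000
After insert 'cat': sets bits 0 4 10 -> bits=110011100110000
After insert 'gnu': sets bits 7 12 14 -> bits=110011110110101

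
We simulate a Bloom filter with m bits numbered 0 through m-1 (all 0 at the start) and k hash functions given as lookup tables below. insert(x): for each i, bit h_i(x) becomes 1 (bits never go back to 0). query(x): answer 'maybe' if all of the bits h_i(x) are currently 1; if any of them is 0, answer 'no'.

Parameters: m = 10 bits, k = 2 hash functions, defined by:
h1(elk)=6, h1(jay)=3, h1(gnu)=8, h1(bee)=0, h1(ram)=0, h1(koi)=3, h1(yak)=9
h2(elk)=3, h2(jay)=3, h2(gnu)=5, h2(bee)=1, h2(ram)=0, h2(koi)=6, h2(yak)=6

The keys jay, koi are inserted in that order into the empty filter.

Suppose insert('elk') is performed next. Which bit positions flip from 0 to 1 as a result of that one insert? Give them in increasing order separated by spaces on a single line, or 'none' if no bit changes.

Answer: none

Derivation:
Start: bits=0000000000
After insert 'jay': sets bits 3 -> bits=0001000000
After insert 'koi': sets bits 3 6 -> bits=0001001000
insert 'elk' would touch bits 3 6; currently bit3=1, bit6=1
Bits that are 0 among those (would change 0->1): none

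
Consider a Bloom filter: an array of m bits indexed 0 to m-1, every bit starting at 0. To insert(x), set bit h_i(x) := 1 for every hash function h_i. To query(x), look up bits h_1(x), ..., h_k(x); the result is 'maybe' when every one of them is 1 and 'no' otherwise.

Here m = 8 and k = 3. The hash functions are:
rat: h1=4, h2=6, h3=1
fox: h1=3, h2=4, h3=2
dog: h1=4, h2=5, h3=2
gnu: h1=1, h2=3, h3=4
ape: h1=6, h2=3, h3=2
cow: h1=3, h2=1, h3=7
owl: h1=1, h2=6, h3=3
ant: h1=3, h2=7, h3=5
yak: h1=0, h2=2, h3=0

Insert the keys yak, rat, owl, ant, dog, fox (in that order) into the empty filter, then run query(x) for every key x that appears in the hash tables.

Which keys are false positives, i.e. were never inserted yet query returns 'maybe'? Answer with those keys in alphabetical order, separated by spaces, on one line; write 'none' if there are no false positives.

Answer: ape cow gnu

Derivation:
Start: bits=00000000
After insert 'yak': sets bits 0 2 -> bits=10100000
After insert 'rat': sets bits 1 4 6 -> bits=11101010
After insert 'owl': sets bits 1 3 6 -> bits=11111010
After insert 'ant': sets bits 3 5 7 -> bits=11111111
After insert 'dog': sets bits 2 4 5 -> bits=11111111
After insert 'fox': sets bits 2 3 4 -> bits=11111111
Not inserted: ape cow gnu — query each against bits=11111111:
query ape: checks bit2=1, bit3=1, bit6=1 (all 1) -> maybe => FALSE POSITIVE
query cow: checks bit1=1, bit3=1, bit7=1 (all 1) -> maybe => FALSE POSITIVE
query gnu: checks bit1=1, bit3=1, bit4=1 (all 1) -> maybe => FALSE POSITIVE
False positives (alphabetical): ape cow gnu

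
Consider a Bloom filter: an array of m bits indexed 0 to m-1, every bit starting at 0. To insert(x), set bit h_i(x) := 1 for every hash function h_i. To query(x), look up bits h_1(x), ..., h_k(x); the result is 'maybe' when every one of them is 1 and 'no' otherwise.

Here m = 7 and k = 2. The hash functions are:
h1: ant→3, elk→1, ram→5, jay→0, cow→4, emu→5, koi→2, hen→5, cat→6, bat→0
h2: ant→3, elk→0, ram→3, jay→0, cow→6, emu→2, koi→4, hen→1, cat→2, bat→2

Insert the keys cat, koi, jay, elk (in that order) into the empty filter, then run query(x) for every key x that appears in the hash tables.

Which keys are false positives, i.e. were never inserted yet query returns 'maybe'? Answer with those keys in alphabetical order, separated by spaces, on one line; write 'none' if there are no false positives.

Answer: bat cow

Derivation:
Start: bits=0000000
After insert 'cat': sets bits 2 6 -> bits=0010001
After insert 'koi': sets bits 2 4 -> bits=0010101
After insert 'jay': sets bits 0 -> bits=1010101
After insert 'elk': sets bits 0 1 -> bits=1110101
Not inserted: ant bat cow emu hen ram — query each against bits=1110101:
query ant: checks bit3=0 (has a 0) -> no => not a false positive
query bat: checks bit0=1, bit2=1 (all 1) -> maybe => FALSE POSITIVE
query cow: checks bit4=1, bit6=1 (all 1) -> maybe => FALSE POSITIVE
query emu: checks bit2=1, bit5=0 (has a 0) -> no => not a false positive
query hen: checks bit1=1, bit5=0 (has a 0) -> no => not a false positive
query ram: checks bit3=0, bit5=0 (has a 0) -> no => not a false positive
False positives (alphabetical): bat cow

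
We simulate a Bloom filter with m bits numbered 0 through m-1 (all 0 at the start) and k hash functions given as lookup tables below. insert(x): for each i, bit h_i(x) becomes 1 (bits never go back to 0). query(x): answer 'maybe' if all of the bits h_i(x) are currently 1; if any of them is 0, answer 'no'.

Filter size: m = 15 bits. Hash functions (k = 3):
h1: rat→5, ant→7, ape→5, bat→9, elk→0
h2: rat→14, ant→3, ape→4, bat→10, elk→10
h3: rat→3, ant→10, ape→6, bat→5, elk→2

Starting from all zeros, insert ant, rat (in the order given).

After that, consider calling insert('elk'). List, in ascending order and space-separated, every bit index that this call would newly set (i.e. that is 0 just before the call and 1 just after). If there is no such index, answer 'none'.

Answer: 0 2

Derivation:
Start: bits=000000000000000
After insert 'ant': sets bits 3 7 10 -> bits=000100010010000
After insert 'rat': sets bits 3 5 14 -> bits=000101010010001
insert 'elk' would touch bits 0 2 10; currently bit0=0, bit2=0, bit10=1
Bits that are 0 among those (would change 0->1): 0 2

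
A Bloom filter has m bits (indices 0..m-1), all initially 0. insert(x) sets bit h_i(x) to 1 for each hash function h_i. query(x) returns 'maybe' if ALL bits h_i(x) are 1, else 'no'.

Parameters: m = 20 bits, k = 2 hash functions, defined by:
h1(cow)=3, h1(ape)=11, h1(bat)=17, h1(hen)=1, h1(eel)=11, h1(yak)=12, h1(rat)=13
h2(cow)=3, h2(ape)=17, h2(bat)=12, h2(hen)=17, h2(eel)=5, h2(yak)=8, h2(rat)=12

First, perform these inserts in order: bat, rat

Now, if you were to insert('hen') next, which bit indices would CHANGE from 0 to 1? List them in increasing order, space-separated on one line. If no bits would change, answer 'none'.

Start: bits=00000000000000000000
After insert 'bat': sets bits 12 17 -> bits=00000000000010000100
After insert 'rat': sets bits 12 13 -> bits=00000000000011000100
insert 'hen' would touch bits 1 17; currently bit1=0, bit17=1
Bits that are 0 among those (would change 0->1): 1

Answer: 1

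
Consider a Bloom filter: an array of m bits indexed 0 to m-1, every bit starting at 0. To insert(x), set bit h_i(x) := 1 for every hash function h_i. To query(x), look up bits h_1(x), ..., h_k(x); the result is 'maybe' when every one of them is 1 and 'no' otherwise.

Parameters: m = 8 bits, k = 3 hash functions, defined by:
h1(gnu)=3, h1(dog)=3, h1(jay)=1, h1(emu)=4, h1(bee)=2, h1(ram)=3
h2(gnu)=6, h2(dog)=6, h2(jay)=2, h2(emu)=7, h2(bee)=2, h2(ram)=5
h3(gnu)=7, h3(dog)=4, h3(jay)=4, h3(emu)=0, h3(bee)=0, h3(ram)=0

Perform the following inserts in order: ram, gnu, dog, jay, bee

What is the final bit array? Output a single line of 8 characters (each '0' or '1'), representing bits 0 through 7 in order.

Start: bits=00000000
After insert 'ram': sets bits 0 3 5 -> bits=10010100
After insert 'gnu': sets bits 3 6 7 -> bits=10010111
After insert 'dog': sets bits 3 4 6 -> bits=10011111
After insert 'jay': sets bits 1 2 4 -> bits=11111111
After insert 'bee': sets bits 0 2 -> bits=11111111

Answer: 11111111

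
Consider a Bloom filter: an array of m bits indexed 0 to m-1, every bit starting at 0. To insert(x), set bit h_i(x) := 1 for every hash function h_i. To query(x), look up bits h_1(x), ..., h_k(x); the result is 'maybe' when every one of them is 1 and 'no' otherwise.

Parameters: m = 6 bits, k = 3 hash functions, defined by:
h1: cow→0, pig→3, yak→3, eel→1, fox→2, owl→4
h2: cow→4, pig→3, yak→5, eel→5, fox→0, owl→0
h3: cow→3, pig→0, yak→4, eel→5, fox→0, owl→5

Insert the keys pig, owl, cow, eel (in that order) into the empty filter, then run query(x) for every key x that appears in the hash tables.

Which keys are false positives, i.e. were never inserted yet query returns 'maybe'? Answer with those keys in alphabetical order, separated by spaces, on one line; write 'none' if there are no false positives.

Answer: yak

Derivation:
Start: bits=000000
After insert 'pig': sets bits 0 3 -> bits=100100
After insert 'owl': sets bits 0 4 5 -> bits=100111
After insert 'cow': sets bits 0 3 4 -> bits=100111
After insert 'eel': sets bits 1 5 -> bits=110111
Not inserted: fox yak — query each against bits=110111:
query fox: checks bit0=1, bit2=0 (has a 0) -> no => not a false positive
query yak: checks bit3=1, bit4=1, bit5=1 (all 1) -> maybe => FALSE POSITIVE
False positives (alphabetical): yak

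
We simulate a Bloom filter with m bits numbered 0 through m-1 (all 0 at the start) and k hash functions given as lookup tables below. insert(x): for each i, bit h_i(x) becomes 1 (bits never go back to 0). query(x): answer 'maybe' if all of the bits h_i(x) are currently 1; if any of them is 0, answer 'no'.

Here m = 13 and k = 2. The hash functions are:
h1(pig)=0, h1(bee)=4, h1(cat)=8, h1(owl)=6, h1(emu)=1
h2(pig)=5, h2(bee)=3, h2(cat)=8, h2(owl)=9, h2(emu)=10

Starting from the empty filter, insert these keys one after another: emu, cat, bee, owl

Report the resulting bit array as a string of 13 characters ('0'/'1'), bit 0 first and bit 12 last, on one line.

Answer: 0101101011100

Derivation:
Start: bits=0000000000000
After insert 'emu': sets bits 1 10 -> bits=0100000000100
After insert 'cat': sets bits 8 -> bits=0100000010100
After insert 'bee': sets bits 3 4 -> bits=0101100010100
After insert 'owl': sets bits 6 9 -> bits=0101101011100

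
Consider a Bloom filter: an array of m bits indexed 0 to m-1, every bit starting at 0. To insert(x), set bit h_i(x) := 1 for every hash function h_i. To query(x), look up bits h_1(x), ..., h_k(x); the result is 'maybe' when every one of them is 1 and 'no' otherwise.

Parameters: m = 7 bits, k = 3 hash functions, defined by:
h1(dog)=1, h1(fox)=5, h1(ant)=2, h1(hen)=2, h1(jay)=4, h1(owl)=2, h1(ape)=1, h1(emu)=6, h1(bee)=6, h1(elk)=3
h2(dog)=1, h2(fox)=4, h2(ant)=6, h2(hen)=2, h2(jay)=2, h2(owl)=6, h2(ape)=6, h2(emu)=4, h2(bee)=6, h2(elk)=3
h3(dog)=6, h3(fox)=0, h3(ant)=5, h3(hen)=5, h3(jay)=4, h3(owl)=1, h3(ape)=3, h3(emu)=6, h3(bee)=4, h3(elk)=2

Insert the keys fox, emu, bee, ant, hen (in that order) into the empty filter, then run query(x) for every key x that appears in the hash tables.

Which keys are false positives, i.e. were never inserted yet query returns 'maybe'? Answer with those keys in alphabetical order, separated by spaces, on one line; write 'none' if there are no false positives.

Start: bits=0000000
After insert 'fox': sets bits 0 4 5 -> bits=1000110
After insert 'emu': sets bits 4 6 -> bits=1000111
After insert 'bee': sets bits 4 6 -> bits=1000111
After insert 'ant': sets bits 2 5 6 -> bits=1010111
After insert 'hen': sets bits 2 5 -> bits=1010111
Not inserted: ape dog elk jay owl — query each against bits=1010111:
query ape: checks bit1=0, bit3=0, bit6=1 (has a 0) -> no => not a false positive
query dog: checks bit1=0, bit6=1 (has a 0) -> no => not a false positive
query elk: checks bit2=1, bit3=0 (has a 0) -> no => not a false positive
query jay: checks bit2=1, bit4=1 (all 1) -> maybe => FALSE POSITIVE
query owl: checks bit1=0, bit2=1, bit6=1 (has a 0) -> no => not a false positive
False positives (alphabetical): jay

Answer: jay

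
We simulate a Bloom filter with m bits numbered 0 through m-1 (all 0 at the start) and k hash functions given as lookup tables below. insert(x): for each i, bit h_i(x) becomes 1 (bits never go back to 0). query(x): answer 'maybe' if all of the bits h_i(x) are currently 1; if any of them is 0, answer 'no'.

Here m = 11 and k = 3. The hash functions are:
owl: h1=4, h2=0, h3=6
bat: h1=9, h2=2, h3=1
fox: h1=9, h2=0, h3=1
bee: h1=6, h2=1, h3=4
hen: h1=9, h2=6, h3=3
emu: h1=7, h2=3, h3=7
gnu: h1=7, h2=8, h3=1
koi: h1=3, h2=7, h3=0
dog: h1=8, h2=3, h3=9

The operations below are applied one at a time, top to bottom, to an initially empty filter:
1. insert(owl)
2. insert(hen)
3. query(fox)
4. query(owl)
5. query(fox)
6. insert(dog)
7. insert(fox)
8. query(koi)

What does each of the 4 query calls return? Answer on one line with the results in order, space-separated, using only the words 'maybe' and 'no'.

Start: bits=00000000000
Op 1: insert owl -> sets bits 0 4 6 -> bits=10001010000
Op 2: insert hen -> sets bits 3 6 9 -> bits=10011010010
Op 3: query fox -> checks bit0=1, bit1=0, bit9=1 (has a 0) -> no
Op 4: query owl -> checks bit0=1, bit4=1, bit6=1 (all 1) -> maybe
Op 5: query fox -> checks bit0=1, bit1=0, bit9=1 (has a 0) -> no
Op 6: insert dog -> sets bits 3 8 9 -> bits=10011010110
Op 7: insert fox -> sets bits 0 1 9 -> bits=11011010110
Op 8: query koi -> checks bit0=1, bit3=1, bit7=0 (has a 0) -> no
Query results in order: no maybe no no

Answer: no maybe no no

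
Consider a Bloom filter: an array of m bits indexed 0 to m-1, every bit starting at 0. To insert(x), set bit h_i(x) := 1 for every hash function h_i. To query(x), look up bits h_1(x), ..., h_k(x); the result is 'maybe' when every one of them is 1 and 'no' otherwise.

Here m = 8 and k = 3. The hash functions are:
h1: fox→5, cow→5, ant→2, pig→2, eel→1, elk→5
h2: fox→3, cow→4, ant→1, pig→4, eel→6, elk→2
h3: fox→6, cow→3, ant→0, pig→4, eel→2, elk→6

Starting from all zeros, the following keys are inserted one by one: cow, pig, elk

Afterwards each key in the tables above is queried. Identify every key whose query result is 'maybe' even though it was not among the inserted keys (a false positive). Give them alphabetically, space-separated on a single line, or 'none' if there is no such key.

Start: bits=00000000
After insert 'cow': sets bits 3 4 5 -> bits=00011100
After insert 'pig': sets bits 2 4 -> bits=00111100
After insert 'elk': sets bits 2 5 6 -> bits=00111110
Not inserted: ant eel fox — query each against bits=00111110:
query ant: checks bit0=0, bit1=0, bit2=1 (has a 0) -> no => not a false positive
query eel: checks bit1=0, bit2=1, bit6=1 (has a 0) -> no => not a false positive
query fox: checks bit3=1, bit5=1, bit6=1 (all 1) -> maybe => FALSE POSITIVE
False positives (alphabetical): fox

Answer: fox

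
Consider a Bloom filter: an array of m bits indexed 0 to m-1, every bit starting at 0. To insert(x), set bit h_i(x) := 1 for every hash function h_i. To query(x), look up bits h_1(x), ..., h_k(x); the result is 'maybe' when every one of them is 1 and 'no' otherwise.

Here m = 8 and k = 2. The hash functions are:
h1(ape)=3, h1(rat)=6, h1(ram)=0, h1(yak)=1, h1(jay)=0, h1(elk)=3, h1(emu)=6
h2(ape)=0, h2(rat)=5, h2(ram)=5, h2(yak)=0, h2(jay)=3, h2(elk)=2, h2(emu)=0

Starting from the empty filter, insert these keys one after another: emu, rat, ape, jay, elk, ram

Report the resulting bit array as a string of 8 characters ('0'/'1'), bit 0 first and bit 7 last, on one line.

Answer: 10110110

Derivation:
Start: bits=00000000
After insert 'emu': sets bits 0 6 -> bits=10000010
After insert 'rat': sets bits 5 6 -> bits=10000110
After insert 'ape': sets bits 0 3 -> bits=10010110
After insert 'jay': sets bits 0 3 -> bits=10010110
After insert 'elk': sets bits 2 3 -> bits=10110110
After insert 'ram': sets bits 0 5 -> bits=10110110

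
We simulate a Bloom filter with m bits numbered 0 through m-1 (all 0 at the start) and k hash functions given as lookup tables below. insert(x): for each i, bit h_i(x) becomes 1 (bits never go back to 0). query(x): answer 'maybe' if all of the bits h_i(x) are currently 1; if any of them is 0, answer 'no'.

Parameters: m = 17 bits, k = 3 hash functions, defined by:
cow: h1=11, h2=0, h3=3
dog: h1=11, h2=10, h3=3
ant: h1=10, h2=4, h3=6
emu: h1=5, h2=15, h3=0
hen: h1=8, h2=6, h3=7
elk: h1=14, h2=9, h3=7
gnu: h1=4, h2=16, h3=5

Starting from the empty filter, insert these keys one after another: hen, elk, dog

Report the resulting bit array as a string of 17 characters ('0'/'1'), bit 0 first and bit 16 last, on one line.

Start: bits=00000000000000000
After insert 'hen': sets bits 6 7 8 -> bits=00000011100000000
After insert 'elk': sets bits 7 9 14 -> bits=00000011110000100
After insert 'dog': sets bits 3 10 11 -> bits=00010011111100100

Answer: 00010011111100100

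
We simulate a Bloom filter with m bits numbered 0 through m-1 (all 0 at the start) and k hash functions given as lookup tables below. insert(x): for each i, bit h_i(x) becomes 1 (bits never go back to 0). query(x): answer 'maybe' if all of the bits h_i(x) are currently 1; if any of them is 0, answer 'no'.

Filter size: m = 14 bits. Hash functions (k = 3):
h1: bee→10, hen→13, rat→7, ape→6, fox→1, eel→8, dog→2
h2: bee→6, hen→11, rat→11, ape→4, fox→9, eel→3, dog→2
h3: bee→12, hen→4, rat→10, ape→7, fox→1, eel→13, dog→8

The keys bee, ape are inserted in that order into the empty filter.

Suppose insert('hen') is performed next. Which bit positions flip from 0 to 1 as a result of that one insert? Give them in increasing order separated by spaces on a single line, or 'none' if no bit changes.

Start: bits=00000000000000
After insert 'bee': sets bits 6 10 12 -> bits=00000010001010
After insert 'ape': sets bits 4 6 7 -> bits=00001011001010
insert 'hen' would touch bits 4 11 13; currently bit4=1, bit11=0, bit13=0
Bits that are 0 among those (would change 0->1): 11 13

Answer: 11 13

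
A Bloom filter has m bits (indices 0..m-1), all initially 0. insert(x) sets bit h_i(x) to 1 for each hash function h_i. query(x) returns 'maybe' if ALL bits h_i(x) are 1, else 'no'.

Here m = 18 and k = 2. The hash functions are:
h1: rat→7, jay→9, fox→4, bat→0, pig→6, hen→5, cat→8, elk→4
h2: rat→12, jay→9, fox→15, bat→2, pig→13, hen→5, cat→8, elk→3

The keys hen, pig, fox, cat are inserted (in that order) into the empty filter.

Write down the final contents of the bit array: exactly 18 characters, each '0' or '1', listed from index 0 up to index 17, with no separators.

Start: bits=000000000000000000
After insert 'hen': sets bits 5 -> bits=000001000000000000
After insert 'pig': sets bits 6 13 -> bits=000001100000010000
After insert 'fox': sets bits 4 15 -> bits=000011100000010100
After insert 'cat': sets bits 8 -> bits=000011101000010100

Answer: 000011101000010100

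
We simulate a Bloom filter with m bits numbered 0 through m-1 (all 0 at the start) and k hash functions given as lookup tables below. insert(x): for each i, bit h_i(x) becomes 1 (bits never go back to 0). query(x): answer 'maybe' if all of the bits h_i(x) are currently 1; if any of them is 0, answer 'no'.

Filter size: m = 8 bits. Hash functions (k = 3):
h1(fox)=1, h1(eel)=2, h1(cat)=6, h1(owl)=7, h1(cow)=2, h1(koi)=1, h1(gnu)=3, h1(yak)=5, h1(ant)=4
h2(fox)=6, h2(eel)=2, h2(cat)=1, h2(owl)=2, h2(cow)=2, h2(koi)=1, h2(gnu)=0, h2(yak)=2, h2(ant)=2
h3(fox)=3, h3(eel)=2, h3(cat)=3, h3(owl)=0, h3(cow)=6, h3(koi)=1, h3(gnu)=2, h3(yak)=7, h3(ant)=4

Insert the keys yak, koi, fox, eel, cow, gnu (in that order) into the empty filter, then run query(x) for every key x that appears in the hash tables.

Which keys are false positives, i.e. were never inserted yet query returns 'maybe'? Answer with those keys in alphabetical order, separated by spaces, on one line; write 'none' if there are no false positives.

Answer: cat owl

Derivation:
Start: bits=00000000
After insert 'yak': sets bits 2 5 7 -> bits=00100101
After insert 'koi': sets bits 1 -> bits=01100101
After insert 'fox': sets bits 1 3 6 -> bits=01110111
After insert 'eel': sets bits 2 -> bits=01110111
After insert 'cow': sets bits 2 6 -> bits=01110111
After insert 'gnu': sets bits 0 2 3 -> bits=11110111
Not inserted: ant cat owl — query each against bits=11110111:
query ant: checks bit2=1, bit4=0 (has a 0) -> no => not a false positive
query cat: checks bit1=1, bit3=1, bit6=1 (all 1) -> maybe => FALSE POSITIVE
query owl: checks bit0=1, bit2=1, bit7=1 (all 1) -> maybe => FALSE POSITIVE
False positives (alphabetical): cat owl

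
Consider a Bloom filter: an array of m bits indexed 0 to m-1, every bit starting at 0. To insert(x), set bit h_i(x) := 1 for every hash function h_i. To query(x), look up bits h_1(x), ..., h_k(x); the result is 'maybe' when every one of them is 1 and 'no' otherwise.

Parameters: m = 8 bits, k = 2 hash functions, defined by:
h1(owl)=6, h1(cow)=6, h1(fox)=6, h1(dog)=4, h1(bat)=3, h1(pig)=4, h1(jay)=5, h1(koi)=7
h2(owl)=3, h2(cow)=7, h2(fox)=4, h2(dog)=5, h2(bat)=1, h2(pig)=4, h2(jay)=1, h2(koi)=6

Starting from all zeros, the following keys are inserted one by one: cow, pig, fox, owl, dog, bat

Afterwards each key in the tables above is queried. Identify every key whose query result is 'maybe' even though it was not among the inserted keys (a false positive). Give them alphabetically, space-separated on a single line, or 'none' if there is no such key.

Start: bits=00000000
After insert 'cow': sets bits 6 7 -> bits=00000011
After insert 'pig': sets bits 4 -> bits=00001011
After insert 'fox': sets bits 4 6 -> bits=00001011
After insert 'owl': sets bits 3 6 -> bits=00011011
After insert 'dog': sets bits 4 5 -> bits=00011111
After insert 'bat': sets bits 1 3 -> bits=01011111
Not inserted: jay koi — query each against bits=01011111:
query jay: checks bit1=1, bit5=1 (all 1) -> maybe => FALSE POSITIVE
query koi: checks bit6=1, bit7=1 (all 1) -> maybe => FALSE POSITIVE
False positives (alphabetical): jay koi

Answer: jay koi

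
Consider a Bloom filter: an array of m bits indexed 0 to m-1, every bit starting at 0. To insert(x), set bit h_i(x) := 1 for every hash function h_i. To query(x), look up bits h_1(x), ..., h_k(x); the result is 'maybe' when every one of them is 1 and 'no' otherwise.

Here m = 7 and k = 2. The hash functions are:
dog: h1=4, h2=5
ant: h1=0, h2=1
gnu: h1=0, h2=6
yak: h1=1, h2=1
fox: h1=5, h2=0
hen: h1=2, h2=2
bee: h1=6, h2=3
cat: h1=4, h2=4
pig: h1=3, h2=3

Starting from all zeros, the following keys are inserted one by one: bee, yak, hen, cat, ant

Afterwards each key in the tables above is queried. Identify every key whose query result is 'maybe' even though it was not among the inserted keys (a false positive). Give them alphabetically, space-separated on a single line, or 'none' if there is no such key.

Start: bits=0000000
After insert 'bee': sets bits 3 6 -> bits=0001001
After insert 'yak': sets bits 1 -> bits=0101001
After insert 'hen': sets bits 2 -> bits=0111001
After insert 'cat': sets bits 4 -> bits=0111101
After insert 'ant': sets bits 0 1 -> bits=1111101
Not inserted: dog fox gnu pig — query each against bits=1111101:
query dog: checks bit4=1, bit5=0 (has a 0) -> no => not a false positive
query fox: checks bit0=1, bit5=0 (has a 0) -> no => not a false positive
query gnu: checks bit0=1, bit6=1 (all 1) -> maybe => FALSE POSITIVE
query pig: checks bit3=1 (all 1) -> maybe => FALSE POSITIVE
False positives (alphabetical): gnu pig

Answer: gnu pig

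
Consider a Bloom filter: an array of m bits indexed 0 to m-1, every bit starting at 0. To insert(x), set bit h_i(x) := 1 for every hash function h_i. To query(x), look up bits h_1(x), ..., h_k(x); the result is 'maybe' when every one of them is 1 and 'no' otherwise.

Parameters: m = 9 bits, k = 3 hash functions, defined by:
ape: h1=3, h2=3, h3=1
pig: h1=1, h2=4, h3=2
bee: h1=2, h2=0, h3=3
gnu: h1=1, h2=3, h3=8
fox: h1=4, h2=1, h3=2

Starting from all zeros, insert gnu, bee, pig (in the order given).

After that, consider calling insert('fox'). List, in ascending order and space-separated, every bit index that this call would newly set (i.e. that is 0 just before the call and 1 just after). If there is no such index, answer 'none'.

Start: bits=000000000
After insert 'gnu': sets bits 1 3 8 -> bits=010100001
After insert 'bee': sets bits 0 2 3 -> bits=111100001
After insert 'pig': sets bits 1 2 4 -> bits=111110001
insert 'fox' would touch bits 1 2 4; currently bit1=1, bit2=1, bit4=1
Bits that are 0 among those (would change 0->1): none

Answer: none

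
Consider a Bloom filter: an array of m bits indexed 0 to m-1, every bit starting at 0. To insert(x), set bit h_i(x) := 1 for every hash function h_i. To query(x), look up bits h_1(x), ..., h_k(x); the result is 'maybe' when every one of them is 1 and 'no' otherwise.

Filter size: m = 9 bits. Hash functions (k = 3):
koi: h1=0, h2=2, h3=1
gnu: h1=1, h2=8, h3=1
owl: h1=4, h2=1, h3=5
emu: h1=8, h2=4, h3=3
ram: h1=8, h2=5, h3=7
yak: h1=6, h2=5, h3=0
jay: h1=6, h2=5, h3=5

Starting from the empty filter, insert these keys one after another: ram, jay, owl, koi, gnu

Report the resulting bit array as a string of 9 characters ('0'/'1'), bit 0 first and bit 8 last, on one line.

Answer: 111011111

Derivation:
Start: bits=000000000
After insert 'ram': sets bits 5 7 8 -> bits=000001011
After insert 'jay': sets bits 5 6 -> bits=000001111
After insert 'owl': sets bits 1 4 5 -> bits=010011111
After insert 'koi': sets bits 0 1 2 -> bits=111011111
After insert 'gnu': sets bits 1 8 -> bits=111011111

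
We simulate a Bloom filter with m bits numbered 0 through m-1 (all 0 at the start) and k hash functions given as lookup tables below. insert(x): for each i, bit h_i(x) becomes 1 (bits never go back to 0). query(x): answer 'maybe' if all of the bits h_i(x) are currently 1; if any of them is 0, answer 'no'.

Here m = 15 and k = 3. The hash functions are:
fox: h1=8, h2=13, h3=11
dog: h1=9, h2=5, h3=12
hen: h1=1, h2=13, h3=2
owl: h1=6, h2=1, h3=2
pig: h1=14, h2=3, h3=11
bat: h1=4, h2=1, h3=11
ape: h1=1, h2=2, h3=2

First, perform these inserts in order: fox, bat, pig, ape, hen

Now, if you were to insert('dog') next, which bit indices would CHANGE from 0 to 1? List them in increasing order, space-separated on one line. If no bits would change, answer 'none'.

Answer: 5 9 12

Derivation:
Start: bits=000000000000000
After insert 'fox': sets bits 8 11 13 -> bits=000000001001010
After insert 'bat': sets bits 1 4 11 -> bits=010010001001010
After insert 'pig': sets bits 3 11 14 -> bits=010110001001011
After insert 'ape': sets bits 1 2 -> bits=011110001001011
After insert 'hen': sets bits 1 2 13 -> bits=011110001001011
insert 'dog' would touch bits 5 9 12; currently bit5=0, bit9=0, bit12=0
Bits that are 0 among those (would change 0->1): 5 9 12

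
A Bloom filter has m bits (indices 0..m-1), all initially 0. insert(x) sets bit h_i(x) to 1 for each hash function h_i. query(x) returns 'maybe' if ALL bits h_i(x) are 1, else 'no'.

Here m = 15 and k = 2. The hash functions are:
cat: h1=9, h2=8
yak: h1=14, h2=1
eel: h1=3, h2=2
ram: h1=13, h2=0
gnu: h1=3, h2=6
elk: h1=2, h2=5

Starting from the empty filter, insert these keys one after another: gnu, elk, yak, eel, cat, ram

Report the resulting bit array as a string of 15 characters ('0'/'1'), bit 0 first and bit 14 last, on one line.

Start: bits=000000000000000
After insert 'gnu': sets bits 3 6 -> bits=000100100000000
After insert 'elk': sets bits 2 5 -> bits=001101100000000
After insert 'yak': sets bits 1 14 -> bits=011101100000001
After insert 'eel': sets bits 2 3 -> bits=011101100000001
After insert 'cat': sets bits 8 9 -> bits=011101101100001
After insert 'ram': sets bits 0 13 -> bits=111101101100011

Answer: 111101101100011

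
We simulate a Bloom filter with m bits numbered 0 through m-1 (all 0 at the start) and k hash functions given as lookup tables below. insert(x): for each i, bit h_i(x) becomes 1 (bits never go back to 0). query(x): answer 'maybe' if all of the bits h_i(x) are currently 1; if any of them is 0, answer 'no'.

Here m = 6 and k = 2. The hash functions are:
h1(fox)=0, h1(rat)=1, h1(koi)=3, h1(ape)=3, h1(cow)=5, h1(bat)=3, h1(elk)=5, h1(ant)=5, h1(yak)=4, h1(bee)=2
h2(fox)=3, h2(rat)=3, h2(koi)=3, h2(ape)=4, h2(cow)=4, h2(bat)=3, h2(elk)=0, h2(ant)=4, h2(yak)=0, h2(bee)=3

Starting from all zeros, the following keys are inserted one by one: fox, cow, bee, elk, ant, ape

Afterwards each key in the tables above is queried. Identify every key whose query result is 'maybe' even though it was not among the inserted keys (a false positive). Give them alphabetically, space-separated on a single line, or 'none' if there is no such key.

Start: bits=000000
After insert 'fox': sets bits 0 3 -> bits=100100
After insert 'cow': sets bits 4 5 -> bits=100111
After insert 'bee': sets bits 2 3 -> bits=101111
After insert 'elk': sets bits 0 5 -> bits=101111
After insert 'ant': sets bits 4 5 -> bits=101111
After insert 'ape': sets bits 3 4 -> bits=101111
Not inserted: bat koi rat yak — query each against bits=101111:
query bat: checks bit3=1 (all 1) -> maybe => FALSE POSITIVE
query koi: checks bit3=1 (all 1) -> maybe => FALSE POSITIVE
query rat: checks bit1=0, bit3=1 (has a 0) -> no => not a false positive
query yak: checks bit0=1, bit4=1 (all 1) -> maybe => FALSE POSITIVE
False positives (alphabetical): bat koi yak

Answer: bat koi yak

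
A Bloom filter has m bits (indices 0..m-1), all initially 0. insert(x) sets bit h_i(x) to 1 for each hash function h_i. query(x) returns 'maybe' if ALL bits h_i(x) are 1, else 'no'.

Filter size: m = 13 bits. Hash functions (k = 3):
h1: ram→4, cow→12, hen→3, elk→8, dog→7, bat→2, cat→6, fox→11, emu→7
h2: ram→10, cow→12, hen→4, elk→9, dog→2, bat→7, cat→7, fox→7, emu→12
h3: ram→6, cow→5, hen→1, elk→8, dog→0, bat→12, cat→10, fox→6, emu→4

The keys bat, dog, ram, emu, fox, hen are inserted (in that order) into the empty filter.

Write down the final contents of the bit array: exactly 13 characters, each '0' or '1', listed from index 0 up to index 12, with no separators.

Start: bits=0000000000000
After insert 'bat': sets bits 2 7 12 -> bits=0010000100001
After insert 'dog': sets bits 0 2 7 -> bits=1010000100001
After insert 'ram': sets bits 4 6 10 -> bits=1010101100101
After insert 'emu': sets bits 4 7 12 -> bits=1010101100101
After insert 'fox': sets bits 6 7 11 -> bits=1010101100111
After insert 'hen': sets bits 1 3 4 -> bits=1111101100111

Answer: 1111101100111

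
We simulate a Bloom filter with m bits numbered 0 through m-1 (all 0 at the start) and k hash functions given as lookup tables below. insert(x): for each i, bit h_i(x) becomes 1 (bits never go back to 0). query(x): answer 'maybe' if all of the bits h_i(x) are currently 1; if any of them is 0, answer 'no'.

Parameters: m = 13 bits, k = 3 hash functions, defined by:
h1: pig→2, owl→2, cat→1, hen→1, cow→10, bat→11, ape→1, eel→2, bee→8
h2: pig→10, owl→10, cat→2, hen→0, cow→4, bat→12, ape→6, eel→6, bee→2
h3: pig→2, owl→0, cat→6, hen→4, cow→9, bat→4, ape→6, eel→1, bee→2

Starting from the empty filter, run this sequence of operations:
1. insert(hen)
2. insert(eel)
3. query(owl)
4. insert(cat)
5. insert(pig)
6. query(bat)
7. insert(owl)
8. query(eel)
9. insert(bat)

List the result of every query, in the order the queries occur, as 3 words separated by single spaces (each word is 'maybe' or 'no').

Start: bits=0000000000000
Op 1: insert hen -> sets bits 0 1 4 -> bits=1100100000000
Op 2: insert eel -> sets bits 1 2 6 -> bits=1110101000000
Op 3: query owl -> checks bit0=1, bit2=1, bit10=0 (has a 0) -> no
Op 4: insert cat -> sets bits 1 2 6 -> bits=1110101000000
Op 5: insert pig -> sets bits 2 10 -> bits=1110101000100
Op 6: query bat -> checks bit4=1, bit11=0, bit12=0 (has a 0) -> no
Op 7: insert owl -> sets bits 0 2 10 -> bits=1110101000100
Op 8: query eel -> checks bit1=1, bit2=1, bit6=1 (all 1) -> maybe
Op 9: insert bat -> sets bits 4 11 12 -> bits=1110101000111
Query results in order: no no maybe

Answer: no no maybe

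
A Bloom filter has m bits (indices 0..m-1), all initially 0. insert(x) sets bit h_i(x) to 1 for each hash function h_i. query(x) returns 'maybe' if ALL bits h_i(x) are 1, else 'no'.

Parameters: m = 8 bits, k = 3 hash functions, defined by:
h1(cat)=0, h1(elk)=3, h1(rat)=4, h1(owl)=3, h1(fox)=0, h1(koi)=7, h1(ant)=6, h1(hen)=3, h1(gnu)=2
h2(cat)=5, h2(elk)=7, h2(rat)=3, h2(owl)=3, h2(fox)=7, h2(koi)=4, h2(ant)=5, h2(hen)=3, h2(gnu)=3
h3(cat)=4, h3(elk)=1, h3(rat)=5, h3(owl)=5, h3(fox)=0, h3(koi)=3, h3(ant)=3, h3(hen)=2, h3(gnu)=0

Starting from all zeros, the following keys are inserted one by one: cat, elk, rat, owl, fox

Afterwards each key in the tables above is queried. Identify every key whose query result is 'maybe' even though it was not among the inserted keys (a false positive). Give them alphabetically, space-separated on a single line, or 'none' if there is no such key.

Answer: koi

Derivation:
Start: bits=00000000
After insert 'cat': sets bits 0 4 5 -> bits=10001100
After insert 'elk': sets bits 1 3 7 -> bits=11011101
After insert 'rat': sets bits 3 4 5 -> bits=11011101
After insert 'owl': sets bits 3 5 -> bits=11011101
After insert 'fox': sets bits 0 7 -> bits=11011101
Not inserted: ant gnu hen koi — query each against bits=11011101:
query ant: checks bit3=1, bit5=1, bit6=0 (has a 0) -> no => not a false positive
query gnu: checks bit0=1, bit2=0, bit3=1 (has a 0) -> no => not a false positive
query hen: checks bit2=0, bit3=1 (has a 0) -> no => not a false positive
query koi: checks bit3=1, bit4=1, bit7=1 (all 1) -> maybe => FALSE POSITIVE
False positives (alphabetical): koi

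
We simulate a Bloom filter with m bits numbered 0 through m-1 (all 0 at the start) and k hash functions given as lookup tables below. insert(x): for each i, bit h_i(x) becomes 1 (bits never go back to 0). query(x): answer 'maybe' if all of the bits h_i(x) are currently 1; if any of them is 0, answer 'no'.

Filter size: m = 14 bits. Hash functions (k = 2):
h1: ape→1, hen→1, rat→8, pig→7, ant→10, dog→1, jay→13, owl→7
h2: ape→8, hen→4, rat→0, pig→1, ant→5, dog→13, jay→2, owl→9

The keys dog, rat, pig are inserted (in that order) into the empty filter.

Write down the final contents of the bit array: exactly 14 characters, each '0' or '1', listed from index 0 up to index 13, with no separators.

Start: bits=00000000000000
After insert 'dog': sets bits 1 13 -> bits=01000000000001
After insert 'rat': sets bits 0 8 -> bits=11000000100001
After insert 'pig': sets bits 1 7 -> bits=11000001100001

Answer: 11000001100001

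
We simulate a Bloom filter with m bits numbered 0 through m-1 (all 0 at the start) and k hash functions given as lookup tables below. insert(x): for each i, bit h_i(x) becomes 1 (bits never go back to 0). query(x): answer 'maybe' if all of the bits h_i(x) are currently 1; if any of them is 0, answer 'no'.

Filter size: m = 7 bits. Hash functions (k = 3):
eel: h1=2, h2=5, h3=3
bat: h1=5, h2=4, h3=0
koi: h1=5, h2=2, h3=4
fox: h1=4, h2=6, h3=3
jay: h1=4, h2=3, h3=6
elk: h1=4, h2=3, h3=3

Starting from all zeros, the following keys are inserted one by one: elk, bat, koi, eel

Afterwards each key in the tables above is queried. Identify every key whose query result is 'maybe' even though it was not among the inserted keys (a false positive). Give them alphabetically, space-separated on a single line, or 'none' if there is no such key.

Answer: none

Derivation:
Start: bits=0000000
After insert 'elk': sets bits 3 4 -> bits=0001100
After insert 'bat': sets bits 0 4 5 -> bits=1001110
After insert 'koi': sets bits 2 4 5 -> bits=1011110
After insert 'eel': sets bits 2 3 5 -> bits=1011110
Not inserted: fox jay — query each against bits=1011110:
query fox: checks bit3=1, bit4=1, bit6=0 (has a 0) -> no => not a false positive
query jay: checks bit3=1, bit4=1, bit6=0 (has a 0) -> no => not a false positive
False positives (alphabetical): none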